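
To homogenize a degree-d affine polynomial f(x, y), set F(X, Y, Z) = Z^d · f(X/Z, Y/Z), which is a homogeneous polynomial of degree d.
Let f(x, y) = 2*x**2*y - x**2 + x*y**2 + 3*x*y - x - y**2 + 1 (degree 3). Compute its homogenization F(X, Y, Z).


F(X, Y, Z) = 2*X**2*Y - X**2*Z + X*Y**2 + 3*X*Y*Z - X*Z**2 - Y**2*Z + Z**3

deg(f) = 3.
Substitute x = X/Z, y = Y/Z into f, then multiply by Z^3.
  monomial 2·x^2·y^1 ↦ 2·X^2·Y^1·Z^0.
  monomial -1·x^2·y^0 ↦ -1·X^2·Y^0·Z^1.
  monomial 1·x^1·y^2 ↦ 1·X^1·Y^2·Z^0.
  monomial 3·x^1·y^1 ↦ 3·X^1·Y^1·Z^1.
  monomial -1·x^1·y^0 ↦ -1·X^1·Y^0·Z^2.
  monomial -1·x^0·y^2 ↦ -1·X^0·Y^2·Z^1.
  monomial 1·x^0·y^0 ↦ 1·X^0·Y^0·Z^3.
Collecting: F(X, Y, Z) = 2*X**2*Y - X**2*Z + X*Y**2 + 3*X*Y*Z - X*Z**2 - Y**2*Z + Z**3.


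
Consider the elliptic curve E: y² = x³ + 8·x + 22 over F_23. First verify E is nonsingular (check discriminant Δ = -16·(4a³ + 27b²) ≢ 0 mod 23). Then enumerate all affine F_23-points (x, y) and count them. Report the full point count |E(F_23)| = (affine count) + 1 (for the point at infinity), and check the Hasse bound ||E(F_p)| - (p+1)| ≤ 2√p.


Affine points = {(1, 10), (1, 13), (2, 0), (3, 2), (3, 21), (4, 7), (4, 16), (5, 7), (5, 16), (8, 0), (9, 8), (9, 15), (12, 11), (12, 12), (13, 0), (14, 7), (14, 16), (18, 8), (18, 15), (19, 8), (19, 15), (22, 6), (22, 17)}; affine count = 23; |E(F_23)| = 24.

Discriminant check: Δ ∝ 4a³ + 27b² = 4·8³ + 27·22² = 4·512 + 27·484 ≡ 5 (mod 23). Nonzero ⇒ E is nonsingular.
For each x ∈ F_23, compute rhs = x³ + 8·x + 22 mod 23, then count y ∈ F_23 with y² ≡ rhs.
  x = 0: rhs = 22, matching y values: none (0 points).
  x = 1: rhs = 8, matching y values: 10, 13 (2 points).
  x = 2: rhs = 0, matching y values: 0 (1 points).
  x = 3: rhs = 4, matching y values: 2, 21 (2 points).
  x = 4: rhs = 3, matching y values: 7, 16 (2 points).
  x = 5: rhs = 3, matching y values: 7, 16 (2 points).
  x = 6: rhs = 10, matching y values: none (0 points).
  x = 7: rhs = 7, matching y values: none (0 points).
  x = 8: rhs = 0, matching y values: 0 (1 points).
  x = 9: rhs = 18, matching y values: 8, 15 (2 points).
  x = 10: rhs = 21, matching y values: none (0 points).
  x = 11: rhs = 15, matching y values: none (0 points).
  x = 12: rhs = 6, matching y values: 11, 12 (2 points).
  x = 13: rhs = 0, matching y values: 0 (1 points).
  x = 14: rhs = 3, matching y values: 7, 16 (2 points).
  x = 15: rhs = 21, matching y values: none (0 points).
  x = 16: rhs = 14, matching y values: none (0 points).
  x = 17: rhs = 11, matching y values: none (0 points).
  x = 18: rhs = 18, matching y values: 8, 15 (2 points).
  x = 19: rhs = 18, matching y values: 8, 15 (2 points).
  x = 20: rhs = 17, matching y values: none (0 points).
  x = 21: rhs = 21, matching y values: none (0 points).
  x = 22: rhs = 13, matching y values: 6, 17 (2 points).
Total affine count: 23.
Full point count |E(F_23)| = 23 + 1 = 24.
Hasse bound: |24 − (23+1)| = |0| = 0 ≤ 2√23 ≈ 9.5917 ✓.


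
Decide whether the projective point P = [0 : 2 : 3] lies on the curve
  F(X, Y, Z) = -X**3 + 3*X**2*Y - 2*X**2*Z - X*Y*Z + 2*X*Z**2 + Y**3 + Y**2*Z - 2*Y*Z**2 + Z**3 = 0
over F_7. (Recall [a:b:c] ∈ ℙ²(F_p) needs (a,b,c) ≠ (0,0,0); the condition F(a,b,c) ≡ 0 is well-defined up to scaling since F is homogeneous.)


F(0,2,3) ≡ 4 (mod 7); P is NOT on the curve.

Evaluate F(0, 2, 3) term-by-term (mod 7).
  -X**3 ↦ -1·0·1·1 = 0
  3*X**2*Y ↦ 3·0·2·1 = 0
  -2*X**2*Z ↦ -2·0·1·3 = 0
  -X*Y*Z ↦ -1·0·2·3 = 0
  2*X*Z**2 ↦ 2·0·1·9 = 0
  Y**3 ↦ 1·1·8·1 = 8
  Y**2*Z ↦ 1·1·4·3 = 12
  -2*Y*Z**2 ↦ -2·1·2·9 = -36
  Z**3 ↦ 1·1·1·27 = 27
Sum: F(0, 2, 3) = (0) + (0) + (0) + (0) + (0) + (8) + (12) + (-36) + (27) = 11.
Reducing mod 7: 11 ≡ 4 (mod 7).
Since F(a, b, c) ≡ 4 ≠ 0 (mod 7), P does NOT lie on the curve.


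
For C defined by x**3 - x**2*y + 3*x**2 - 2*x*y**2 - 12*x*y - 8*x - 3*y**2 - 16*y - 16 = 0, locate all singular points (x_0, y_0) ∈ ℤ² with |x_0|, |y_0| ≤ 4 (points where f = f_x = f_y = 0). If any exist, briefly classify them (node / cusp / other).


Singular points: {(-2, -2)}; classification: node.

Compute partial derivatives:
  f_x = 3*x**2 - 2*x*y + 6*x - 2*y**2 - 12*y - 8.
  f_y = -x**2 - 4*x*y - 12*x - 6*y - 16.
Scan x_0 ∈ {−4, ..., 4}. For each x_0, f_y(x_0, y) is a polynomial in y; find its integer roots y ∈ {−4, ..., 4}, then test f_x and f at those candidates.
  x = -4: f_y(-4, y) = 10*y + 16; no integer root y with |y| ≤ 4.
  x = -3: f_y(-3, y) = 6*y + 11; no integer root y with |y| ≤ 4.
  x = -2: f_y(-2, y) = 2*y + 4; vanishes at y ∈ {-2}. (-2, -2): f_x = 0, f = 0 — SINGULAR.
  x = -1: f_y(-1, y) = -2*y - 5; no integer root y with |y| ≤ 4.
  x = 0: f_y(0, y) = -6*y - 16; no integer root y with |y| ≤ 4.
  x = 1: f_y(1, y) = -10*y - 29; no integer root y with |y| ≤ 4.
  x = 2: f_y(2, y) = -14*y - 44; no integer root y with |y| ≤ 4.
  x = 3: f_y(3, y) = -18*y - 61; no integer root y with |y| ≤ 4.
  x = 4: f_y(4, y) = -22*y - 80; no integer root y with |y| ≤ 4.
Only singular point on the grid: (-2, -2).
Classify: substitute x = -2 + u, y = -2 + v and expand: f = u**3 - u**2*v - u**2 - 2*u*v**2 + v**2.
No constant or linear terms (consistent with a singular point). Quadratic part: -u**2 + v**2. Cubic part: u**3 - u**2*v - 2*u*v**2.
The quadratic part v**2 - u**2 = (v − u)(v + u) splits into two distinct linear factors, so there are two distinct tangent lines y − -2 = ±(x − -2) — this is a node (ordinary double point).
Classification: node.


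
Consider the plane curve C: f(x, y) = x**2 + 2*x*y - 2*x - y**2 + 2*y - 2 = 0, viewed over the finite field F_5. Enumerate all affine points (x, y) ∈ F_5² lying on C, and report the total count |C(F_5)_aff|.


Affine F_5-points: {(0, 3), (0, 4), (1, 1), (1, 3), (4, 1), (4, 4)}; count = 6.

For each of the 25 pairs (x, y) ∈ F_5², evaluate f(x, y) mod 5. Record the zeros.
  x = 0: [0↦3, 1↦4, 2↦3, 3↦0, 4↦0]  zeros at y ∈ {3, 4}
  x = 1: [0↦2, 1↦0, 2↦1, 3↦0, 4↦2]  zeros at y ∈ {1, 3}
  x = 2: [0↦3, 1↦3, 2↦1, 3↦2, 4↦1]  zeros at y ∈ ∅
  x = 3: [0↦1, 1↦3, 2↦3, 3↦1, 4↦2]  zeros at y ∈ ∅
  x = 4: [0↦1, 1↦0, 2↦2, 3↦2, 4↦0]  zeros at y ∈ {1, 4}
Collecting zeros: affine points = {(0, 3), (0, 4), (1, 1), (1, 3), (4, 1), (4, 4)}.
Total count |C(F_5)_aff| = 6.


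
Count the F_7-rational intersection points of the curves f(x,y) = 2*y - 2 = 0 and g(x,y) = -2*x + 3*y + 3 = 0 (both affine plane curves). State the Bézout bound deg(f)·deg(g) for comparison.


Common zeros: {(3, 1)}; count = 1; Bézout bound = 1.

deg(f) = 1, deg(g) = 1, so Bézout bound = 1.
Scan x ∈ F_7. For each x, list the y ∈ F_7 with f(x, y) ≡ 0 and those with g(x, y) ≡ 0 (mod 7); the common zeros in that column are the intersection.
  x = 0: f ≡ 0 at y ∈ {1}; g ≡ 0 at y ∈ {6}; common: ∅.
  x = 1: f ≡ 0 at y ∈ {1}; g ≡ 0 at y ∈ {2}; common: ∅.
  x = 2: f ≡ 0 at y ∈ {1}; g ≡ 0 at y ∈ {5}; common: ∅.
  x = 3: f ≡ 0 at y ∈ {1}; g ≡ 0 at y ∈ {1}; common: {1}.
  x = 4: f ≡ 0 at y ∈ {1}; g ≡ 0 at y ∈ {4}; common: ∅.
  x = 5: f ≡ 0 at y ∈ {1}; g ≡ 0 at y ∈ {0}; common: ∅.
  x = 6: f ≡ 0 at y ∈ {1}; g ≡ 0 at y ∈ {3}; common: ∅.
Collecting: common zeros = {(3, 1)}, so the count is 1.
Comparison with the Bézout bound: 1 ≤ 1 = deg(f)·deg(g), as expected for curves with no common component (the bound is attained).


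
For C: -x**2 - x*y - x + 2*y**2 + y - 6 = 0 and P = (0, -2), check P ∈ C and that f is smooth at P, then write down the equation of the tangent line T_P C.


Tangent line at P: x - 7*y - 14 = 0.

Step 1: f(0, -2) = 0, so P lies on C.
Step 2: partial derivatives
  f_x(x, y) = -2*x - y - 1, f_y(x, y) = -x + 4*y + 1.
  f_x(P) = 1, f_y(P) = -7 (gradient nonzero, so P is smooth).
Step 3: tangent line at P: 1·(x − 0) + -7·(y − -2) = 0.
Expanding: x - 7*y - 14 = 0.


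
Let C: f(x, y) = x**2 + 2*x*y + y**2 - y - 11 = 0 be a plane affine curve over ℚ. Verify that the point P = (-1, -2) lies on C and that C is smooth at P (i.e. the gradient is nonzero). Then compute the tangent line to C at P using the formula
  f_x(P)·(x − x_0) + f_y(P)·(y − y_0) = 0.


Tangent line at P: -6*x - 7*y - 20 = 0.

Step 1: f(-1, -2) = 0, so P lies on C.
Step 2: partial derivatives
  f_x(x, y) = 2*x + 2*y, f_y(x, y) = 2*x + 2*y - 1.
  f_x(P) = -6, f_y(P) = -7 (gradient nonzero, so P is smooth).
Step 3: tangent line at P: -6·(x − -1) + -7·(y − -2) = 0.
Expanding: -6*x - 7*y - 20 = 0.


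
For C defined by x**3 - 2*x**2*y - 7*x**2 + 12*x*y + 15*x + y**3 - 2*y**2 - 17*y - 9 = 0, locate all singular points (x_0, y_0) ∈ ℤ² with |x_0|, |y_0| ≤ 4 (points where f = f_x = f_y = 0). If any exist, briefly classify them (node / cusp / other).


Singular points: {(3, 1)}; classification: cusp.

Compute partial derivatives:
  f_x = 3*x**2 - 4*x*y - 14*x + 12*y + 15.
  f_y = -2*x**2 + 12*x + 3*y**2 - 4*y - 17.
Scan x_0 ∈ {−4, ..., 4}. For each x_0, f_y(x_0, y) is a polynomial in y; find its integer roots y ∈ {−4, ..., 4}, then test f_x and f at those candidates.
  x = -4: f_y(-4, y) = 3*y**2 - 4*y - 97; no integer root y with |y| ≤ 4.
  x = -3: f_y(-3, y) = 3*y**2 - 4*y - 71; no integer root y with |y| ≤ 4.
  x = -2: f_y(-2, y) = 3*y**2 - 4*y - 49; no integer root y with |y| ≤ 4.
  x = -1: f_y(-1, y) = 3*y**2 - 4*y - 31; no integer root y with |y| ≤ 4.
  x = 0: f_y(0, y) = 3*y**2 - 4*y - 17; no integer root y with |y| ≤ 4.
  x = 1: f_y(1, y) = 3*y**2 - 4*y - 7; vanishes at y ∈ {-1}. (1, -1): f_x = -4 ≠ 0.
  x = 2: f_y(2, y) = 3*y**2 - 4*y - 1; no integer root y with |y| ≤ 4.
  x = 3: f_y(3, y) = 3*y**2 - 4*y + 1; vanishes at y ∈ {1}. (3, 1): f_x = 0, f = 0 — SINGULAR.
  x = 4: f_y(4, y) = 3*y**2 - 4*y - 1; no integer root y with |y| ≤ 4.
Only singular point on the grid: (3, 1).
Classify: substitute x = 3 + u, y = 1 + v and expand: f = u**3 - 2*u**2*v + v**3 + v**2.
No constant or linear terms (consistent with a singular point). Quadratic part: v**2. Cubic part: u**3 - 2*u**2*v + v**3.
The quadratic part v**2 is a perfect square, so there is a single (double) tangent line v = 0, i.e. y = 1. Restricting the cubic part to that line (v = 0) leaves u**3 ≠ 0, so f is not divisible by v and the branch is v² ≈ -u**3 to lowest order — this is a cusp.
Classification: cusp.


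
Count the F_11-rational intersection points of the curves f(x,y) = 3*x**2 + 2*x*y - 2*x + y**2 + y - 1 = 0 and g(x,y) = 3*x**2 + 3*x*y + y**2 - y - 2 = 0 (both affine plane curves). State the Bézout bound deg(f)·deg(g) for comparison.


Common zeros: ∅; count = 0; Bézout bound = 4.

deg(f) = 2, deg(g) = 2, so Bézout bound = 4.
Scan x ∈ F_11. For each x, list the y ∈ F_11 with f(x, y) ≡ 0 and those with g(x, y) ≡ 0 (mod 11); the common zeros in that column are the intersection.
  x = 0: f ≡ 0 at y ∈ {3, 7}; g ≡ 0 at y ∈ {2, 10}; common: ∅.
  x = 1: f ≡ 0 at y ∈ {0, 8}; g ≡ 0 at y ∈ {10}; common: ∅.
  x = 2: f ≡ 0 at y ∈ ∅; g ≡ 0 at y ∈ ∅; common: ∅.
  x = 3: f ≡ 0 at y ∈ ∅; g ≡ 0 at y ∈ ∅; common: ∅.
  x = 4: f ≡ 0 at y ∈ ∅; g ≡ 0 at y ∈ {3, 8}; common: ∅.
  x = 5: f ≡ 0 at y ∈ ∅; g ≡ 0 at y ∈ {1, 7}; common: ∅.
  x = 6: f ≡ 0 at y ∈ {3, 6}; g ≡ 0 at y ∈ ∅; common: ∅.
  x = 7: f ≡ 0 at y ∈ {0, 7}; g ≡ 0 at y ∈ ∅; common: ∅.
  x = 8: f ≡ 0 at y ∈ ∅; g ≡ 0 at y ∈ {5}; common: ∅.
  x = 9: f ≡ 0 at y ∈ {6, 8}; g ≡ 0 at y ∈ {2, 5}; common: ∅.
  x = 10: f ≡ 0 at y ∈ ∅; g ≡ 0 at y ∈ {7, 8}; common: ∅.
Collecting: common zeros = ∅, so the count is 0.
Comparison with the Bézout bound: 0 ≤ 4 = deg(f)·deg(g), as expected for curves with no common component (the affine F_11-count falls short of the bound because intersections may lie at infinity, over extension fields, or carry multiplicity).


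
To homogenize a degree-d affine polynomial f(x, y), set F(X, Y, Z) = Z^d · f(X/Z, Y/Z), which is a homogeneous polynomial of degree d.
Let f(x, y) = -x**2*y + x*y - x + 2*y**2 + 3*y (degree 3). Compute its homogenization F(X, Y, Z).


F(X, Y, Z) = -X**2*Y + X*Y*Z - X*Z**2 + 2*Y**2*Z + 3*Y*Z**2

deg(f) = 3.
Substitute x = X/Z, y = Y/Z into f, then multiply by Z^3.
  monomial -1·x^2·y^1 ↦ -1·X^2·Y^1·Z^0.
  monomial 1·x^1·y^1 ↦ 1·X^1·Y^1·Z^1.
  monomial -1·x^1·y^0 ↦ -1·X^1·Y^0·Z^2.
  monomial 2·x^0·y^2 ↦ 2·X^0·Y^2·Z^1.
  monomial 3·x^0·y^1 ↦ 3·X^0·Y^1·Z^2.
Collecting: F(X, Y, Z) = -X**2*Y + X*Y*Z - X*Z**2 + 2*Y**2*Z + 3*Y*Z**2.


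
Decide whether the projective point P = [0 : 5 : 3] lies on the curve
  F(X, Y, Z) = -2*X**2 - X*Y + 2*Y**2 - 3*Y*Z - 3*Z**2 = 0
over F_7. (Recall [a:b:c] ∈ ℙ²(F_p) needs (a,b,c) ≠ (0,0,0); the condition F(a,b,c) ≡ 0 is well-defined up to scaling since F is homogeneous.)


F(0,5,3) ≡ 6 (mod 7); P is NOT on the curve.

Evaluate F(0, 5, 3) term-by-term (mod 7).
  -2*X**2 ↦ -2·0·1·1 = 0
  -X*Y ↦ -1·0·5·1 = 0
  2*Y**2 ↦ 2·1·25·1 = 50
  -3*Y*Z ↦ -3·1·5·3 = -45
  -3*Z**2 ↦ -3·1·1·9 = -27
Sum: F(0, 5, 3) = (0) + (0) + (50) + (-45) + (-27) = -22.
Reducing mod 7: -22 ≡ 6 (mod 7).
Since F(a, b, c) ≡ 6 ≠ 0 (mod 7), P does NOT lie on the curve.


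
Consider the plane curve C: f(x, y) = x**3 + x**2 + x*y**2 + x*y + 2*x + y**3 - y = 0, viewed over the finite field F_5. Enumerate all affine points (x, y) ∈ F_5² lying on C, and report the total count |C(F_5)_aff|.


Affine F_5-points: {(0, 0), (0, 1), (0, 4), (1, 3), (2, 1), (4, 3)}; count = 6.

For each of the 25 pairs (x, y) ∈ F_5², evaluate f(x, y) mod 5. Record the zeros.
  x = 0: [0↦0, 1↦0, 2↦1, 3↦4, 4↦0]  zeros at y ∈ {0, 1, 4}
  x = 1: [0↦4, 1↦1, 2↦1, 3↦0, 4↦4]  zeros at y ∈ {3}
  x = 2: [0↦1, 1↦0, 2↦4, 3↦4, 4↦1]  zeros at y ∈ {1}
  x = 3: [0↦2, 1↦3, 2↦1, 3↦2, 4↦2]  zeros at y ∈ ∅
  x = 4: [0↦3, 1↦1, 2↦3, 3↦0, 4↦3]  zeros at y ∈ {3}
Collecting zeros: affine points = {(0, 0), (0, 1), (0, 4), (1, 3), (2, 1), (4, 3)}.
Total count |C(F_5)_aff| = 6.


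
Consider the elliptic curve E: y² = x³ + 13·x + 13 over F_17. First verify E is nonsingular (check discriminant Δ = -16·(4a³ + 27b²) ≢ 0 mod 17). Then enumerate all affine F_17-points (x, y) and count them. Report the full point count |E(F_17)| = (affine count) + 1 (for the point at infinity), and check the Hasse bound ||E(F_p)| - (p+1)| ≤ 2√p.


Affine points = {(0, 8), (0, 9), (2, 8), (2, 9), (5, 4), (5, 13), (6, 1), (6, 16), (8, 0), (9, 3), (9, 14), (10, 2), (10, 15), (11, 5), (11, 12), (13, 4), (13, 13), (14, 7), (14, 10), (15, 8), (15, 9), (16, 4), (16, 13)}; affine count = 23; |E(F_17)| = 24.

Discriminant check: Δ ∝ 4a³ + 27b² = 4·13³ + 27·13² = 4·2197 + 27·169 ≡ 6 (mod 17). Nonzero ⇒ E is nonsingular.
For each x ∈ F_17, compute rhs = x³ + 13·x + 13 mod 17, then count y ∈ F_17 with y² ≡ rhs.
  x = 0: rhs = 13, matching y values: 8, 9 (2 points).
  x = 1: rhs = 10, matching y values: none (0 points).
  x = 2: rhs = 13, matching y values: 8, 9 (2 points).
  x = 3: rhs = 11, matching y values: none (0 points).
  x = 4: rhs = 10, matching y values: none (0 points).
  x = 5: rhs = 16, matching y values: 4, 13 (2 points).
  x = 6: rhs = 1, matching y values: 1, 16 (2 points).
  x = 7: rhs = 5, matching y values: none (0 points).
  x = 8: rhs = 0, matching y values: 0 (1 points).
  x = 9: rhs = 9, matching y values: 3, 14 (2 points).
  x = 10: rhs = 4, matching y values: 2, 15 (2 points).
  x = 11: rhs = 8, matching y values: 5, 12 (2 points).
  x = 12: rhs = 10, matching y values: none (0 points).
  x = 13: rhs = 16, matching y values: 4, 13 (2 points).
  x = 14: rhs = 15, matching y values: 7, 10 (2 points).
  x = 15: rhs = 13, matching y values: 8, 9 (2 points).
  x = 16: rhs = 16, matching y values: 4, 13 (2 points).
Total affine count: 23.
Full point count |E(F_17)| = 23 + 1 = 24.
Hasse bound: |24 − (17+1)| = |6| = 6 ≤ 2√17 ≈ 8.2462 ✓.


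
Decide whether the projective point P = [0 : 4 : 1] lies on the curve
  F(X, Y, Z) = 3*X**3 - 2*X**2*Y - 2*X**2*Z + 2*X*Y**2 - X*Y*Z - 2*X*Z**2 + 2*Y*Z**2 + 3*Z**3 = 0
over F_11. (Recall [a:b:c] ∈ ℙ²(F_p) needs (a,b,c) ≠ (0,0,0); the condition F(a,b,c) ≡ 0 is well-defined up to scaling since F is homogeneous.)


F(0,4,1) ≡ 0 (mod 11); P is on the curve.

Evaluate F(0, 4, 1) term-by-term (mod 11).
  3*X**3 ↦ 3·0·1·1 = 0
  -2*X**2*Y ↦ -2·0·4·1 = 0
  -2*X**2*Z ↦ -2·0·1·1 = 0
  2*X*Y**2 ↦ 2·0·16·1 = 0
  -X*Y*Z ↦ -1·0·4·1 = 0
  -2*X*Z**2 ↦ -2·0·1·1 = 0
  2*Y*Z**2 ↦ 2·1·4·1 = 8
  3*Z**3 ↦ 3·1·1·1 = 3
Sum: F(0, 4, 1) = (0) + (0) + (0) + (0) + (0) + (0) + (8) + (3) = 11.
Reducing mod 11: 11 ≡ 0 (mod 11).
Since F(a, b, c) ≡ 0 (mod 11), P lies on the curve.


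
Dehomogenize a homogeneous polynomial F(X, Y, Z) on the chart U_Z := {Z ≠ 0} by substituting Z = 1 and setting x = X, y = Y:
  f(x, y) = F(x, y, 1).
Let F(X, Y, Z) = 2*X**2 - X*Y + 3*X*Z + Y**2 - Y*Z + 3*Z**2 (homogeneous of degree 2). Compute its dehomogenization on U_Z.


f(x, y) = 2*x**2 - x*y + 3*x + y**2 - y + 3

On U_Z we set Z = 1. Each monomial c·X^i·Y^j·Z^k in F becomes c·x^i·y^j·1^k = c·x^i·y^j.
Substituting Z = 1: F(X, Y, 1) = 2*x**2 - x*y + 3*x + y**2 - y + 3.
Note: deg(f) ≤ deg(F) = 2; strict inequality happens when F is divisible by Z (lost terms).


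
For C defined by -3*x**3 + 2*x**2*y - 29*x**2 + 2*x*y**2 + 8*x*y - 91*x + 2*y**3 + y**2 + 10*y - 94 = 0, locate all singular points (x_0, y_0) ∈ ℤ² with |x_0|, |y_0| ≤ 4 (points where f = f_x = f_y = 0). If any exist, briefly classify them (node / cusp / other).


Singular points: {(-3, 1)}; classification: cusp.

Compute partial derivatives:
  f_x = -9*x**2 + 4*x*y - 58*x + 2*y**2 + 8*y - 91.
  f_y = 2*x**2 + 4*x*y + 8*x + 6*y**2 + 2*y + 10.
Scan x_0 ∈ {−4, ..., 4}. For each x_0, f_y(x_0, y) is a polynomial in y; find its integer roots y ∈ {−4, ..., 4}, then test f_x and f at those candidates.
  x = -4: f_y(-4, y) = 6*y**2 - 14*y + 10; no integer root y with |y| ≤ 4.
  x = -3: f_y(-3, y) = 6*y**2 - 10*y + 4; vanishes at y ∈ {1}. (-3, 1): f_x = 0, f = 0 — SINGULAR.
  x = -2: f_y(-2, y) = 6*y**2 - 6*y + 2; no integer root y with |y| ≤ 4.
  x = -1: f_y(-1, y) = 6*y**2 - 2*y + 4; no integer root y with |y| ≤ 4.
  x = 0: f_y(0, y) = 6*y**2 + 2*y + 10; no integer root y with |y| ≤ 4.
  x = 1: f_y(1, y) = 6*y**2 + 6*y + 20; no integer root y with |y| ≤ 4.
  x = 2: f_y(2, y) = 6*y**2 + 10*y + 34; no integer root y with |y| ≤ 4.
  x = 3: f_y(3, y) = 6*y**2 + 14*y + 52; no integer root y with |y| ≤ 4.
  x = 4: f_y(4, y) = 6*y**2 + 18*y + 74; no integer root y with |y| ≤ 4.
Only singular point on the grid: (-3, 1).
Classify: substitute x = -3 + u, y = 1 + v and expand: f = -3*u**3 + 2*u**2*v + 2*u*v**2 + 2*v**3 + v**2.
No constant or linear terms (consistent with a singular point). Quadratic part: v**2. Cubic part: -3*u**3 + 2*u**2*v + 2*u*v**2 + 2*v**3.
The quadratic part v**2 is a perfect square, so there is a single (double) tangent line v = 0, i.e. y = 1. Restricting the cubic part to that line (v = 0) leaves -3*u**3 ≠ 0, so f is not divisible by v and the branch is v² ≈ 3*u**3 to lowest order — this is a cusp.
Classification: cusp.


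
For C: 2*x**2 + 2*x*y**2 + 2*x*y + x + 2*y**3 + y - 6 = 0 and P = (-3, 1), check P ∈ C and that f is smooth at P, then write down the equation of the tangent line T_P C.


Tangent line at P: -7*x - 11*y - 10 = 0.

Step 1: f(-3, 1) = 0, so P lies on C.
Step 2: partial derivatives
  f_x(x, y) = 4*x + 2*y**2 + 2*y + 1, f_y(x, y) = 4*x*y + 2*x + 6*y**2 + 1.
  f_x(P) = -7, f_y(P) = -11 (gradient nonzero, so P is smooth).
Step 3: tangent line at P: -7·(x − -3) + -11·(y − 1) = 0.
Expanding: -7*x - 11*y - 10 = 0.


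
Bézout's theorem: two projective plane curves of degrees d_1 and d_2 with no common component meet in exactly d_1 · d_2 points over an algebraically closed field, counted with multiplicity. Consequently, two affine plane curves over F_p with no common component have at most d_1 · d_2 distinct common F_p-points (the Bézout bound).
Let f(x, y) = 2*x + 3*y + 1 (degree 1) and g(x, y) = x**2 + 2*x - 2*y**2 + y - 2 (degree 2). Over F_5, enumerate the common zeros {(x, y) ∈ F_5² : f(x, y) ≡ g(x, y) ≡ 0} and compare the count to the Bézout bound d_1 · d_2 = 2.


Common zeros: ∅; count = 0; Bézout bound = 2.

deg(f) = 1, deg(g) = 2, so Bézout bound = 2.
Scan x ∈ F_5. For each x, list the y ∈ F_5 with f(x, y) ≡ 0 and those with g(x, y) ≡ 0 (mod 5); the common zeros in that column are the intersection.
  x = 0: f ≡ 0 at y ∈ {3}; g ≡ 0 at y ∈ {4}; common: ∅.
  x = 1: f ≡ 0 at y ∈ {4}; g ≡ 0 at y ∈ {1, 2}; common: ∅.
  x = 2: f ≡ 0 at y ∈ {0}; g ≡ 0 at y ∈ {1, 2}; common: ∅.
  x = 3: f ≡ 0 at y ∈ {1}; g ≡ 0 at y ∈ {4}; common: ∅.
  x = 4: f ≡ 0 at y ∈ {2}; g ≡ 0 at y ∈ ∅; common: ∅.
Collecting: common zeros = ∅, so the count is 0.
Comparison with the Bézout bound: 0 ≤ 2 = deg(f)·deg(g), as expected for curves with no common component (the affine F_5-count falls short of the bound because intersections may lie at infinity, over extension fields, or carry multiplicity).


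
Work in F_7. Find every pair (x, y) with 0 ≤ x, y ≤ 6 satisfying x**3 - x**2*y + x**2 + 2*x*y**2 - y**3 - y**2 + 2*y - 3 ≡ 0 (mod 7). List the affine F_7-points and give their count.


Affine F_7-points: {(1, 1), (1, 6), (3, 4), (4, 0), (5, 0), (6, 2)}; count = 6.

For each of the 49 pairs (x, y) ∈ F_7², evaluate f(x, y) mod 7. Record the zeros.
  x = 0: [0↦4, 1↦4, 2↦3, 3↦2, 4↦2, 5↦4, 6↦2]  zeros at y ∈ ∅
  x = 1: [0↦6, 1↦0, 2↦4, 3↦5, 4↦4, 5↦2, 6↦0]  zeros at y ∈ {1, 6}
  x = 2: [0↦2, 1↦2, 2↦2, 3↦3, 4↦6, 5↦5, 6↦1]  zeros at y ∈ ∅
  x = 3: [0↦5, 1↦2, 2↦3, 3↦2, 4↦0, 5↦5, 6↦4]  zeros at y ∈ {4}
  x = 4: [0↦0, 1↦6, 2↦6, 3↦1, 4↦6, 5↦1, 6↦1]  zeros at y ∈ {0}
  x = 5: [0↦0, 1↦6, 2↦3, 3↦6, 4↦2, 5↦6, 6↦5]  zeros at y ∈ {0}
  x = 6: [0↦4, 1↦1, 2↦0, 3↦2, 4↦1, 5↦5, 6↦1]  zeros at y ∈ {2}
Collecting zeros: affine points = {(1, 1), (1, 6), (3, 4), (4, 0), (5, 0), (6, 2)}.
Total count |C(F_7)_aff| = 6.


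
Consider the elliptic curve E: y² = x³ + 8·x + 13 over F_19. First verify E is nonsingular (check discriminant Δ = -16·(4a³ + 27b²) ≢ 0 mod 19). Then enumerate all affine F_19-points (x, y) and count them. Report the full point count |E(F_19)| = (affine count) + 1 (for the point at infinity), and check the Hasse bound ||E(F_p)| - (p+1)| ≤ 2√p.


Affine points = {(3, 8), (3, 11), (5, 8), (5, 11), (6, 7), (6, 12), (8, 0), (9, 4), (9, 15), (11, 8), (11, 11), (14, 0), (16, 0), (18, 2), (18, 17)}; affine count = 15; |E(F_19)| = 16.

Discriminant check: Δ ∝ 4a³ + 27b² = 4·8³ + 27·13² = 4·512 + 27·169 ≡ 18 (mod 19). Nonzero ⇒ E is nonsingular.
For each x ∈ F_19, compute rhs = x³ + 8·x + 13 mod 19, then count y ∈ F_19 with y² ≡ rhs.
  x = 0: rhs = 13, matching y values: none (0 points).
  x = 1: rhs = 3, matching y values: none (0 points).
  x = 2: rhs = 18, matching y values: none (0 points).
  x = 3: rhs = 7, matching y values: 8, 11 (2 points).
  x = 4: rhs = 14, matching y values: none (0 points).
  x = 5: rhs = 7, matching y values: 8, 11 (2 points).
  x = 6: rhs = 11, matching y values: 7, 12 (2 points).
  x = 7: rhs = 13, matching y values: none (0 points).
  x = 8: rhs = 0, matching y values: 0 (1 points).
  x = 9: rhs = 16, matching y values: 4, 15 (2 points).
  x = 10: rhs = 10, matching y values: none (0 points).
  x = 11: rhs = 7, matching y values: 8, 11 (2 points).
  x = 12: rhs = 13, matching y values: none (0 points).
  x = 13: rhs = 15, matching y values: none (0 points).
  x = 14: rhs = 0, matching y values: 0 (1 points).
  x = 15: rhs = 12, matching y values: none (0 points).
  x = 16: rhs = 0, matching y values: 0 (1 points).
  x = 17: rhs = 8, matching y values: none (0 points).
  x = 18: rhs = 4, matching y values: 2, 17 (2 points).
Total affine count: 15.
Full point count |E(F_19)| = 15 + 1 = 16.
Hasse bound: |16 − (19+1)| = |-4| = 4 ≤ 2√19 ≈ 8.7178 ✓.


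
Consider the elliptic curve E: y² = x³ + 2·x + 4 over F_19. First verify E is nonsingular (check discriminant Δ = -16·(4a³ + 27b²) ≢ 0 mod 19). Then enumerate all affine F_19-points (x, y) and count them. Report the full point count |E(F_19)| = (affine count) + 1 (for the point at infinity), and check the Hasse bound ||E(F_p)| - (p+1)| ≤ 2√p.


Affine points = {(0, 2), (0, 17), (1, 8), (1, 11), (2, 4), (2, 15), (4, 0), (5, 5), (5, 14), (6, 2), (6, 17), (7, 0), (8, 0), (10, 6), (10, 13), (13, 2), (13, 17), (16, 3), (16, 16), (17, 7), (17, 12), (18, 1), (18, 18)}; affine count = 23; |E(F_19)| = 24.

Discriminant check: Δ ∝ 4a³ + 27b² = 4·2³ + 27·4² = 4·8 + 27·16 ≡ 8 (mod 19). Nonzero ⇒ E is nonsingular.
For each x ∈ F_19, compute rhs = x³ + 2·x + 4 mod 19, then count y ∈ F_19 with y² ≡ rhs.
  x = 0: rhs = 4, matching y values: 2, 17 (2 points).
  x = 1: rhs = 7, matching y values: 8, 11 (2 points).
  x = 2: rhs = 16, matching y values: 4, 15 (2 points).
  x = 3: rhs = 18, matching y values: none (0 points).
  x = 4: rhs = 0, matching y values: 0 (1 points).
  x = 5: rhs = 6, matching y values: 5, 14 (2 points).
  x = 6: rhs = 4, matching y values: 2, 17 (2 points).
  x = 7: rhs = 0, matching y values: 0 (1 points).
  x = 8: rhs = 0, matching y values: 0 (1 points).
  x = 9: rhs = 10, matching y values: none (0 points).
  x = 10: rhs = 17, matching y values: 6, 13 (2 points).
  x = 11: rhs = 8, matching y values: none (0 points).
  x = 12: rhs = 8, matching y values: none (0 points).
  x = 13: rhs = 4, matching y values: 2, 17 (2 points).
  x = 14: rhs = 2, matching y values: none (0 points).
  x = 15: rhs = 8, matching y values: none (0 points).
  x = 16: rhs = 9, matching y values: 3, 16 (2 points).
  x = 17: rhs = 11, matching y values: 7, 12 (2 points).
  x = 18: rhs = 1, matching y values: 1, 18 (2 points).
Total affine count: 23.
Full point count |E(F_19)| = 23 + 1 = 24.
Hasse bound: |24 − (19+1)| = |4| = 4 ≤ 2√19 ≈ 8.7178 ✓.


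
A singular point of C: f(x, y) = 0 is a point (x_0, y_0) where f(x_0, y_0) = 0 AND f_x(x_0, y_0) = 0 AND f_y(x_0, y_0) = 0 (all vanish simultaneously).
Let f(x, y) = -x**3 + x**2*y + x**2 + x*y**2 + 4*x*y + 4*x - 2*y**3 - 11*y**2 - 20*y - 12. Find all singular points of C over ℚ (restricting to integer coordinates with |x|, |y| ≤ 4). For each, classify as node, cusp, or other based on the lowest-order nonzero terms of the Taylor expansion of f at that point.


Singular points: {(0, -2)}; classification: node.

Compute partial derivatives:
  f_x = -3*x**2 + 2*x*y + 2*x + y**2 + 4*y + 4.
  f_y = x**2 + 2*x*y + 4*x - 6*y**2 - 22*y - 20.
Scan x_0 ∈ {−4, ..., 4}. For each x_0, f_y(x_0, y) is a polynomial in y; find its integer roots y ∈ {−4, ..., 4}, then test f_x and f at those candidates.
  x = -4: f_y(-4, y) = -6*y**2 - 30*y - 20; no integer root y with |y| ≤ 4.
  x = -3: f_y(-3, y) = -6*y**2 - 28*y - 23; no integer root y with |y| ≤ 4.
  x = -2: f_y(-2, y) = -6*y**2 - 26*y - 24; vanishes at y ∈ {-3}. (-2, -3): f_x = -3 ≠ 0.
  x = -1: f_y(-1, y) = -6*y**2 - 24*y - 23; no integer root y with |y| ≤ 4.
  x = 0: f_y(0, y) = -6*y**2 - 22*y - 20; vanishes at y ∈ {-2}. (0, -2): f_x = 0, f = 0 — SINGULAR.
  x = 1: f_y(1, y) = -6*y**2 - 20*y - 15; no integer root y with |y| ≤ 4.
  x = 2: f_y(2, y) = -6*y**2 - 18*y - 8; no integer root y with |y| ≤ 4.
  x = 3: f_y(3, y) = -6*y**2 - 16*y + 1; no integer root y with |y| ≤ 4.
  x = 4: f_y(4, y) = -6*y**2 - 14*y + 12; vanishes at y ∈ {-3}. (4, -3): f_x = -63 ≠ 0.
Only singular point on the grid: (0, -2).
Classify: substitute x = 0 + u, y = -2 + v and expand: f = -u**3 + u**2*v - u**2 + u*v**2 - 2*v**3 + v**2.
No constant or linear terms (consistent with a singular point). Quadratic part: -u**2 + v**2. Cubic part: -u**3 + u**2*v + u*v**2 - 2*v**3.
The quadratic part v**2 - u**2 = (v − u)(v + u) splits into two distinct linear factors, so there are two distinct tangent lines y − -2 = ±(x − 0) — this is a node (ordinary double point).
Classification: node.


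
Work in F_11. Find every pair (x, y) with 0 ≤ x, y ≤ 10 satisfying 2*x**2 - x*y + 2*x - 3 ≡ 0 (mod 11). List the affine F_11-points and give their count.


Affine F_11-points: {(1, 1), (2, 10), (3, 7), (4, 1), (5, 7), (6, 8), (7, 3), (8, 8), (9, 5), (10, 3)}; count = 10.

For each of the 121 pairs (x, y) ∈ F_11², evaluate f(x, y) mod 11. Record the zeros.
  x = 0: [0↦8, 1↦8, 2↦8, 3↦8, 4↦8, 5↦8, 6↦8, 7↦8, 8↦8, 9↦8, 10↦8]  zeros at y ∈ ∅
  x = 1: [0↦1, 1↦0, 2↦10, 3↦9, 4↦8, 5↦7, 6↦6, 7↦5, 8↦4, 9↦3, 10↦2]  zeros at y ∈ {1}
  x = 2: [0↦9, 1↦7, 2↦5, 3↦3, 4↦1, 5↦10, 6↦8, 7↦6, 8↦4, 9↦2, 10↦0]  zeros at y ∈ {10}
  x = 3: [0↦10, 1↦7, 2↦4, 3↦1, 4↦9, 5↦6, 6↦3, 7↦0, 8↦8, 9↦5, 10↦2]  zeros at y ∈ {7}
  x = 4: [0↦4, 1↦0, 2↦7, 3↦3, 4↦10, 5↦6, 6↦2, 7↦9, 8↦5, 9↦1, 10↦8]  zeros at y ∈ {1}
  x = 5: [0↦2, 1↦8, 2↦3, 3↦9, 4↦4, 5↦10, 6↦5, 7↦0, 8↦6, 9↦1, 10↦7]  zeros at y ∈ {7}
  x = 6: [0↦4, 1↦9, 2↦3, 3↦8, 4↦2, 5↦7, 6↦1, 7↦6, 8↦0, 9↦5, 10↦10]  zeros at y ∈ {8}
  x = 7: [0↦10, 1↦3, 2↦7, 3↦0, 4↦4, 5↦8, 6↦1, 7↦5, 8↦9, 9↦2, 10↦6]  zeros at y ∈ {3}
  x = 8: [0↦9, 1↦1, 2↦4, 3↦7, 4↦10, 5↦2, 6↦5, 7↦8, 8↦0, 9↦3, 10↦6]  zeros at y ∈ {8}
  x = 9: [0↦1, 1↦3, 2↦5, 3↦7, 4↦9, 5↦0, 6↦2, 7↦4, 8↦6, 9↦8, 10↦10]  zeros at y ∈ {5}
  x = 10: [0↦8, 1↦9, 2↦10, 3↦0, 4↦1, 5↦2, 6↦3, 7↦4, 8↦5, 9↦6, 10↦7]  zeros at y ∈ {3}
Collecting zeros: affine points = {(1, 1), (2, 10), (3, 7), (4, 1), (5, 7), (6, 8), (7, 3), (8, 8), (9, 5), (10, 3)}.
Total count |C(F_11)_aff| = 10.


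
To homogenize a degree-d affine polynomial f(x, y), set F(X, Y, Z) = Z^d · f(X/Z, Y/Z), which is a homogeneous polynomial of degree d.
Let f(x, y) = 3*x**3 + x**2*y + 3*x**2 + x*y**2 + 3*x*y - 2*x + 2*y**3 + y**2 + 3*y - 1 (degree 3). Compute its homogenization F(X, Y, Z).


F(X, Y, Z) = 3*X**3 + X**2*Y + 3*X**2*Z + X*Y**2 + 3*X*Y*Z - 2*X*Z**2 + 2*Y**3 + Y**2*Z + 3*Y*Z**2 - Z**3

deg(f) = 3.
Substitute x = X/Z, y = Y/Z into f, then multiply by Z^3.
  monomial 3·x^3·y^0 ↦ 3·X^3·Y^0·Z^0.
  monomial 1·x^2·y^1 ↦ 1·X^2·Y^1·Z^0.
  monomial 3·x^2·y^0 ↦ 3·X^2·Y^0·Z^1.
  monomial 1·x^1·y^2 ↦ 1·X^1·Y^2·Z^0.
  monomial 3·x^1·y^1 ↦ 3·X^1·Y^1·Z^1.
  monomial -2·x^1·y^0 ↦ -2·X^1·Y^0·Z^2.
  monomial 2·x^0·y^3 ↦ 2·X^0·Y^3·Z^0.
  monomial 1·x^0·y^2 ↦ 1·X^0·Y^2·Z^1.
  monomial 3·x^0·y^1 ↦ 3·X^0·Y^1·Z^2.
  monomial -1·x^0·y^0 ↦ -1·X^0·Y^0·Z^3.
Collecting: F(X, Y, Z) = 3*X**3 + X**2*Y + 3*X**2*Z + X*Y**2 + 3*X*Y*Z - 2*X*Z**2 + 2*Y**3 + Y**2*Z + 3*Y*Z**2 - Z**3.


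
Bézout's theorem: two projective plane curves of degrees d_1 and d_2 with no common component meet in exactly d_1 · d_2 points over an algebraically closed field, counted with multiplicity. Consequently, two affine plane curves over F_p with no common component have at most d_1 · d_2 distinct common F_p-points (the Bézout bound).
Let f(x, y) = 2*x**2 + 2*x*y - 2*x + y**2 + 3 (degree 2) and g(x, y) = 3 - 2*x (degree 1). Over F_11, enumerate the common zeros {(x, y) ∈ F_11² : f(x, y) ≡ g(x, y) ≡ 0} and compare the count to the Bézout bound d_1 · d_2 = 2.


Common zeros: ∅; count = 0; Bézout bound = 2.

deg(f) = 2, deg(g) = 1, so Bézout bound = 2.
Scan x ∈ F_11. For each x, list the y ∈ F_11 with f(x, y) ≡ 0 and those with g(x, y) ≡ 0 (mod 11); the common zeros in that column are the intersection.
  x = 0: f ≡ 0 at y ∈ ∅; g ≡ 0 at y ∈ ∅; common: ∅.
  x = 1: f ≡ 0 at y ∈ {2, 7}; g ≡ 0 at y ∈ ∅; common: ∅.
  x = 2: f ≡ 0 at y ∈ ∅; g ≡ 0 at y ∈ ∅; common: ∅.
  x = 3: f ≡ 0 at y ∈ {1, 4}; g ≡ 0 at y ∈ ∅; common: ∅.
  x = 4: f ≡ 0 at y ∈ {7}; g ≡ 0 at y ∈ ∅; common: ∅.
  x = 5: f ≡ 0 at y ∈ {4, 8}; g ≡ 0 at y ∈ ∅; common: ∅.
  x = 6: f ≡ 0 at y ∈ ∅; g ≡ 0 at y ∈ ∅; common: ∅.
  x = 7: f ≡ 0 at y ∈ ∅; g ≡ 0 at y ∈ {0, 1, 2, 3, 4, 5, 6, 7, 8, 9, 10}; common: ∅.
  x = 8: f ≡ 0 at y ∈ {1, 5}; g ≡ 0 at y ∈ ∅; common: ∅.
  x = 9: f ≡ 0 at y ∈ {2}; g ≡ 0 at y ∈ ∅; common: ∅.
  x = 10: f ≡ 0 at y ∈ {5, 8}; g ≡ 0 at y ∈ ∅; common: ∅.
Collecting: common zeros = ∅, so the count is 0.
Comparison with the Bézout bound: 0 ≤ 2 = deg(f)·deg(g), as expected for curves with no common component (the affine F_11-count falls short of the bound because intersections may lie at infinity, over extension fields, or carry multiplicity).


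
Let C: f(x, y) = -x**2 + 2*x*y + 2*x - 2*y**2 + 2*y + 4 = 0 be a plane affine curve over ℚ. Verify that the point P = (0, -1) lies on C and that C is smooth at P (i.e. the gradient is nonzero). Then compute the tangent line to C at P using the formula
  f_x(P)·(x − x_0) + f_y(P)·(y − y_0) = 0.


Tangent line at P: 6*y + 6 = 0.

Step 1: f(0, -1) = 0, so P lies on C.
Step 2: partial derivatives
  f_x(x, y) = -2*x + 2*y + 2, f_y(x, y) = 2*x - 4*y + 2.
  f_x(P) = 0, f_y(P) = 6 (gradient nonzero, so P is smooth).
Step 3: tangent line at P: 0·(x − 0) + 6·(y − -1) = 0.
Expanding: 6*y + 6 = 0.


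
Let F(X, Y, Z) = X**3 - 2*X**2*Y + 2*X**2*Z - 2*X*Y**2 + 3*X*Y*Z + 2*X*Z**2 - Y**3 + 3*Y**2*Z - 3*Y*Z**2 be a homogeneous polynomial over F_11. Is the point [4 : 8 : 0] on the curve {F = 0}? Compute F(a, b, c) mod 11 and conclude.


F(4,8,0) ≡ 5 (mod 11); P is NOT on the curve.

Evaluate F(4, 8, 0) term-by-term (mod 11).
  X**3 ↦ 1·64·1·1 = 64
  -2*X**2*Y ↦ -2·16·8·1 = -256
  2*X**2*Z ↦ 2·16·1·0 = 0
  -2*X*Y**2 ↦ -2·4·64·1 = -512
  3*X*Y*Z ↦ 3·4·8·0 = 0
  2*X*Z**2 ↦ 2·4·1·0 = 0
  -Y**3 ↦ -1·1·512·1 = -512
  3*Y**2*Z ↦ 3·1·64·0 = 0
  -3*Y*Z**2 ↦ -3·1·8·0 = 0
Sum: F(4, 8, 0) = (64) + (-256) + (0) + (-512) + (0) + (0) + (-512) + (0) + (0) = -1216.
Reducing mod 11: -1216 ≡ 5 (mod 11).
Since F(a, b, c) ≡ 5 ≠ 0 (mod 11), P does NOT lie on the curve.


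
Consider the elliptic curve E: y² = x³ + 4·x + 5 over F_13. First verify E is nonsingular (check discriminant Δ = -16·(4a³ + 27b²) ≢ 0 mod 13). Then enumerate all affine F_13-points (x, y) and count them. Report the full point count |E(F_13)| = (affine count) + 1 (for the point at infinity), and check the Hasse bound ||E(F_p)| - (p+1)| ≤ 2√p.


Affine points = {(1, 6), (1, 7), (7, 5), (7, 8), (8, 4), (8, 9), (9, 4), (9, 9), (12, 0)}; affine count = 9; |E(F_13)| = 10.

Discriminant check: Δ ∝ 4a³ + 27b² = 4·4³ + 27·5² = 4·64 + 27·25 ≡ 8 (mod 13). Nonzero ⇒ E is nonsingular.
For each x ∈ F_13, compute rhs = x³ + 4·x + 5 mod 13, then count y ∈ F_13 with y² ≡ rhs.
  x = 0: rhs = 5, matching y values: none (0 points).
  x = 1: rhs = 10, matching y values: 6, 7 (2 points).
  x = 2: rhs = 8, matching y values: none (0 points).
  x = 3: rhs = 5, matching y values: none (0 points).
  x = 4: rhs = 7, matching y values: none (0 points).
  x = 5: rhs = 7, matching y values: none (0 points).
  x = 6: rhs = 11, matching y values: none (0 points).
  x = 7: rhs = 12, matching y values: 5, 8 (2 points).
  x = 8: rhs = 3, matching y values: 4, 9 (2 points).
  x = 9: rhs = 3, matching y values: 4, 9 (2 points).
  x = 10: rhs = 5, matching y values: none (0 points).
  x = 11: rhs = 2, matching y values: none (0 points).
  x = 12: rhs = 0, matching y values: 0 (1 points).
Total affine count: 9.
Full point count |E(F_13)| = 9 + 1 = 10.
Hasse bound: |10 − (13+1)| = |-4| = 4 ≤ 2√13 ≈ 7.2111 ✓.


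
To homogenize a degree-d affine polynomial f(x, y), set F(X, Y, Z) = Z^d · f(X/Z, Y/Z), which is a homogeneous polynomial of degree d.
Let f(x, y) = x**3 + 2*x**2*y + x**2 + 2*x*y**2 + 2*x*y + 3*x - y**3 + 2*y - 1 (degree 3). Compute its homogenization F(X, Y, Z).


F(X, Y, Z) = X**3 + 2*X**2*Y + X**2*Z + 2*X*Y**2 + 2*X*Y*Z + 3*X*Z**2 - Y**3 + 2*Y*Z**2 - Z**3

deg(f) = 3.
Substitute x = X/Z, y = Y/Z into f, then multiply by Z^3.
  monomial 1·x^3·y^0 ↦ 1·X^3·Y^0·Z^0.
  monomial 2·x^2·y^1 ↦ 2·X^2·Y^1·Z^0.
  monomial 1·x^2·y^0 ↦ 1·X^2·Y^0·Z^1.
  monomial 2·x^1·y^2 ↦ 2·X^1·Y^2·Z^0.
  monomial 2·x^1·y^1 ↦ 2·X^1·Y^1·Z^1.
  monomial 3·x^1·y^0 ↦ 3·X^1·Y^0·Z^2.
  monomial -1·x^0·y^3 ↦ -1·X^0·Y^3·Z^0.
  monomial 2·x^0·y^1 ↦ 2·X^0·Y^1·Z^2.
  monomial -1·x^0·y^0 ↦ -1·X^0·Y^0·Z^3.
Collecting: F(X, Y, Z) = X**3 + 2*X**2*Y + X**2*Z + 2*X*Y**2 + 2*X*Y*Z + 3*X*Z**2 - Y**3 + 2*Y*Z**2 - Z**3.


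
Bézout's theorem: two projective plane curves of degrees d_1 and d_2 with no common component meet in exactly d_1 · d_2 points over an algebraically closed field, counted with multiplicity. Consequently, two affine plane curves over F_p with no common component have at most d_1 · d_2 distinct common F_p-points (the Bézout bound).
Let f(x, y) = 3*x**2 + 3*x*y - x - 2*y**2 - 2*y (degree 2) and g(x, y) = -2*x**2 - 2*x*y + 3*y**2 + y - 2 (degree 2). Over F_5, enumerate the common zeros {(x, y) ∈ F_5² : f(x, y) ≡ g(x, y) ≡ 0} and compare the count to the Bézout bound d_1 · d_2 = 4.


Common zeros: {(0, 4), (2, 0)}; count = 2; Bézout bound = 4.

deg(f) = 2, deg(g) = 2, so Bézout bound = 4.
Scan x ∈ F_5. For each x, list the y ∈ F_5 with f(x, y) ≡ 0 and those with g(x, y) ≡ 0 (mod 5); the common zeros in that column are the intersection.
  x = 0: f ≡ 0 at y ∈ {0, 4}; g ≡ 0 at y ∈ {4}; common: {4}.
  x = 1: f ≡ 0 at y ∈ ∅; g ≡ 0 at y ∈ {3, 4}; common: ∅.
  x = 2: f ≡ 0 at y ∈ {0, 2}; g ≡ 0 at y ∈ {0, 1}; common: {0}.
  x = 3: f ≡ 0 at y ∈ {2, 4}; g ≡ 0 at y ∈ {0}; common: ∅.
  x = 4: f ≡ 0 at y ∈ ∅; g ≡ 0 at y ∈ ∅; common: ∅.
Collecting: common zeros = {(0, 4), (2, 0)}, so the count is 2.
Comparison with the Bézout bound: 2 ≤ 4 = deg(f)·deg(g), as expected for curves with no common component (the affine F_5-count falls short of the bound because intersections may lie at infinity, over extension fields, or carry multiplicity).


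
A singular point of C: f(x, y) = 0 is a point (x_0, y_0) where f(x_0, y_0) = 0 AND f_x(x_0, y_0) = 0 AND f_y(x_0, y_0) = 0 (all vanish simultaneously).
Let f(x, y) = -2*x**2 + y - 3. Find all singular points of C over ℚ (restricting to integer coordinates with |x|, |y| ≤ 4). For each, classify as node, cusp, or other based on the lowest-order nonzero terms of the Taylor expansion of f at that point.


No singular points in the scanned grid; C is smooth there.

Compute partial derivatives:
  f_x = -4*x.
  f_y = 1.
f_y = 1 is a nonzero constant, so f_y never vanishes: no point (x, y) can satisfy f = f_x = f_y = 0. In particular no (x, y) ∈ {−4, ..., 4}² is singular; the curve is smooth.


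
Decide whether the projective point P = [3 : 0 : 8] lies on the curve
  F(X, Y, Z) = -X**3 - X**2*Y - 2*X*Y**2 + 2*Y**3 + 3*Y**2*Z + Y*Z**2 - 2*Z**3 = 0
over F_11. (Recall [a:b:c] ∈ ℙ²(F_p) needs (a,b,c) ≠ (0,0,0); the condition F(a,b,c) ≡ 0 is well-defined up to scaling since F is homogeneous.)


F(3,0,8) ≡ 5 (mod 11); P is NOT on the curve.

Evaluate F(3, 0, 8) term-by-term (mod 11).
  -X**3 ↦ -1·27·1·1 = -27
  -X**2*Y ↦ -1·9·0·1 = 0
  -2*X*Y**2 ↦ -2·3·0·1 = 0
  2*Y**3 ↦ 2·1·0·1 = 0
  3*Y**2*Z ↦ 3·1·0·8 = 0
  Y*Z**2 ↦ 1·1·0·64 = 0
  -2*Z**3 ↦ -2·1·1·512 = -1024
Sum: F(3, 0, 8) = (-27) + (0) + (0) + (0) + (0) + (0) + (-1024) = -1051.
Reducing mod 11: -1051 ≡ 5 (mod 11).
Since F(a, b, c) ≡ 5 ≠ 0 (mod 11), P does NOT lie on the curve.


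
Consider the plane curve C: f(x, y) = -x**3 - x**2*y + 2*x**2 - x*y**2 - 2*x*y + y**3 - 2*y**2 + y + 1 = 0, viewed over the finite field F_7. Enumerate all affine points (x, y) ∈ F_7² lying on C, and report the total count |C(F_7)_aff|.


Affine F_7-points: {(1, 5), (1, 6), (2, 2), (3, 6), (5, 5), (6, 3), (6, 6)}; count = 7.

For each of the 49 pairs (x, y) ∈ F_7², evaluate f(x, y) mod 7. Record the zeros.
  x = 0: [0↦1, 1↦1, 2↦3, 3↦6, 4↦2, 5↦4, 6↦4]  zeros at y ∈ ∅
  x = 1: [0↦2, 1↦5, 2↦1, 3↦3, 4↦3, 5↦0, 6↦0]  zeros at y ∈ {5, 6}
  x = 2: [0↦1, 1↦5, 2↦0, 3↦6, 4↦1, 5↦5, 6↦3]  zeros at y ∈ {2}
  x = 3: [0↦6, 1↦2, 2↦1, 3↦2, 4↦4, 5↦6, 6↦0]  zeros at y ∈ {6}
  x = 4: [0↦4, 1↦4, 2↦5, 3↦6, 4↦6, 5↦4, 6↦6]  zeros at y ∈ ∅
  x = 5: [0↦3, 1↦5, 2↦6, 3↦5, 4↦1, 5↦0, 6↦1]  zeros at y ∈ {5}
  x = 6: [0↦4, 1↦6, 2↦5, 3↦0, 4↦4, 5↦2, 6↦0]  zeros at y ∈ {3, 6}
Collecting zeros: affine points = {(1, 5), (1, 6), (2, 2), (3, 6), (5, 5), (6, 3), (6, 6)}.
Total count |C(F_7)_aff| = 7.
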